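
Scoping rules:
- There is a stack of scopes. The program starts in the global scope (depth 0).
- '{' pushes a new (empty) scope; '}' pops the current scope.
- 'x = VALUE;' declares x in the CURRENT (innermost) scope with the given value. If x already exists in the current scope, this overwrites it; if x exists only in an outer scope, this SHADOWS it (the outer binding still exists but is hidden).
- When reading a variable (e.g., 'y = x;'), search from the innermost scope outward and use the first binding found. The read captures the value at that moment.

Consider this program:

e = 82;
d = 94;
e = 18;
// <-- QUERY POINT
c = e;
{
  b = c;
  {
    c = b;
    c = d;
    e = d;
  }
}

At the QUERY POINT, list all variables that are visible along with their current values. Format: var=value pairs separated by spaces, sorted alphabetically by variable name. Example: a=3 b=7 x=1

Step 1: declare e=82 at depth 0
Step 2: declare d=94 at depth 0
Step 3: declare e=18 at depth 0
Visible at query point: d=94 e=18

Answer: d=94 e=18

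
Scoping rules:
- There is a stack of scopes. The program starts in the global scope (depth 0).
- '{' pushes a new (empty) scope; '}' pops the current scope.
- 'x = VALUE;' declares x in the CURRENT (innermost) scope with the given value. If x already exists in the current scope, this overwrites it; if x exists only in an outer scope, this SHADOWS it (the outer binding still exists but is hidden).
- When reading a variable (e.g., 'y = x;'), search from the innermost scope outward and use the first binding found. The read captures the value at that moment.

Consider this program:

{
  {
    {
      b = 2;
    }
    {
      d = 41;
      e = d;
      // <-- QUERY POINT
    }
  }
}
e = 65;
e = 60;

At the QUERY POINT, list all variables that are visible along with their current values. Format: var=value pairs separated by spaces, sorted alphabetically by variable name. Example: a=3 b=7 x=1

Answer: d=41 e=41

Derivation:
Step 1: enter scope (depth=1)
Step 2: enter scope (depth=2)
Step 3: enter scope (depth=3)
Step 4: declare b=2 at depth 3
Step 5: exit scope (depth=2)
Step 6: enter scope (depth=3)
Step 7: declare d=41 at depth 3
Step 8: declare e=(read d)=41 at depth 3
Visible at query point: d=41 e=41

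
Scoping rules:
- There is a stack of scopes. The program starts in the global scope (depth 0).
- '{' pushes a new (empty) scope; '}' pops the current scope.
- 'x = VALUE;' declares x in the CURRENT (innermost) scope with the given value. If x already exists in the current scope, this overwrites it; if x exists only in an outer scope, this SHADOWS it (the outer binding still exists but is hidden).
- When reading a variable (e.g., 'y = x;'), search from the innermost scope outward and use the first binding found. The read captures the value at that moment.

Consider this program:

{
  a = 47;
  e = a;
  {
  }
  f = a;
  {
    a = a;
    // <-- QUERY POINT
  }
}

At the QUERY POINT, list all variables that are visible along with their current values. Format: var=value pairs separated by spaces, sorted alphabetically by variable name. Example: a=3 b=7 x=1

Answer: a=47 e=47 f=47

Derivation:
Step 1: enter scope (depth=1)
Step 2: declare a=47 at depth 1
Step 3: declare e=(read a)=47 at depth 1
Step 4: enter scope (depth=2)
Step 5: exit scope (depth=1)
Step 6: declare f=(read a)=47 at depth 1
Step 7: enter scope (depth=2)
Step 8: declare a=(read a)=47 at depth 2
Visible at query point: a=47 e=47 f=47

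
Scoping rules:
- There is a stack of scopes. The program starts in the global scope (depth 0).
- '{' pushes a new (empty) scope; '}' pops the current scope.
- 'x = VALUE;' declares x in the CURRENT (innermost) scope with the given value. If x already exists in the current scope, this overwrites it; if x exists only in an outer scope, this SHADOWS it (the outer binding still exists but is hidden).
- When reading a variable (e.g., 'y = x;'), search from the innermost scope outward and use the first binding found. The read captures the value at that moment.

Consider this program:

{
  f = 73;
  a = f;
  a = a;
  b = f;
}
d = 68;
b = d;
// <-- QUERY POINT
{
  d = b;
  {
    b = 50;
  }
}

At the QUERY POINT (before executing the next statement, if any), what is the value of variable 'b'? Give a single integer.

Step 1: enter scope (depth=1)
Step 2: declare f=73 at depth 1
Step 3: declare a=(read f)=73 at depth 1
Step 4: declare a=(read a)=73 at depth 1
Step 5: declare b=(read f)=73 at depth 1
Step 6: exit scope (depth=0)
Step 7: declare d=68 at depth 0
Step 8: declare b=(read d)=68 at depth 0
Visible at query point: b=68 d=68

Answer: 68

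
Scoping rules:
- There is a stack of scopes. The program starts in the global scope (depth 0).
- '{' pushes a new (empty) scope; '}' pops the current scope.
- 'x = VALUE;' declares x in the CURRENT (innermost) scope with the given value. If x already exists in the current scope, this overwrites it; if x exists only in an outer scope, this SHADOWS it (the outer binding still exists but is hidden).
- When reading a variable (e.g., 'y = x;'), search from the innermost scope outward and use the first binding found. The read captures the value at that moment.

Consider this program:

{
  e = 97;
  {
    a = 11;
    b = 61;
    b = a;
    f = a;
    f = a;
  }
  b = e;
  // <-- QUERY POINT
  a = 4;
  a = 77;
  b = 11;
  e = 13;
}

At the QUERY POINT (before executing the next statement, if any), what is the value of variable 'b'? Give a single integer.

Answer: 97

Derivation:
Step 1: enter scope (depth=1)
Step 2: declare e=97 at depth 1
Step 3: enter scope (depth=2)
Step 4: declare a=11 at depth 2
Step 5: declare b=61 at depth 2
Step 6: declare b=(read a)=11 at depth 2
Step 7: declare f=(read a)=11 at depth 2
Step 8: declare f=(read a)=11 at depth 2
Step 9: exit scope (depth=1)
Step 10: declare b=(read e)=97 at depth 1
Visible at query point: b=97 e=97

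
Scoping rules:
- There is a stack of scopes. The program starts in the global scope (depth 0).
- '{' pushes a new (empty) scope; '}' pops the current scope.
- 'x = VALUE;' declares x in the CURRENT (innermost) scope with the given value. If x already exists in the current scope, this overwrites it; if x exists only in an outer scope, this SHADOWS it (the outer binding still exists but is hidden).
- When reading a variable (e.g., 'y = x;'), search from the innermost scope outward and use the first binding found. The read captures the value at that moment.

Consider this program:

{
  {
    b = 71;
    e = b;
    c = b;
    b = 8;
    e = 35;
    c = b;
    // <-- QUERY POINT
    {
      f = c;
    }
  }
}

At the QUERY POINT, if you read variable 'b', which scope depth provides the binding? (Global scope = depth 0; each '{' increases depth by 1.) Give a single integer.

Answer: 2

Derivation:
Step 1: enter scope (depth=1)
Step 2: enter scope (depth=2)
Step 3: declare b=71 at depth 2
Step 4: declare e=(read b)=71 at depth 2
Step 5: declare c=(read b)=71 at depth 2
Step 6: declare b=8 at depth 2
Step 7: declare e=35 at depth 2
Step 8: declare c=(read b)=8 at depth 2
Visible at query point: b=8 c=8 e=35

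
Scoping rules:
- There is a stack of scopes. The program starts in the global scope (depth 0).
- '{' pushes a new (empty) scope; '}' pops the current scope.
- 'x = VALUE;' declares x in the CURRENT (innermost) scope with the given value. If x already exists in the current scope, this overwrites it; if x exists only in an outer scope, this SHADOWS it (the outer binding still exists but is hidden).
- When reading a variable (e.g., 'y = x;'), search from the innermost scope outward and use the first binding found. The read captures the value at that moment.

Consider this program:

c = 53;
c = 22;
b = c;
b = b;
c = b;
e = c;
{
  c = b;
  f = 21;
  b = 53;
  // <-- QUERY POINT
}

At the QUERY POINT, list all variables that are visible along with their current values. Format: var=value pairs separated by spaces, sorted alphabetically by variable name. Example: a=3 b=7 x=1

Answer: b=53 c=22 e=22 f=21

Derivation:
Step 1: declare c=53 at depth 0
Step 2: declare c=22 at depth 0
Step 3: declare b=(read c)=22 at depth 0
Step 4: declare b=(read b)=22 at depth 0
Step 5: declare c=(read b)=22 at depth 0
Step 6: declare e=(read c)=22 at depth 0
Step 7: enter scope (depth=1)
Step 8: declare c=(read b)=22 at depth 1
Step 9: declare f=21 at depth 1
Step 10: declare b=53 at depth 1
Visible at query point: b=53 c=22 e=22 f=21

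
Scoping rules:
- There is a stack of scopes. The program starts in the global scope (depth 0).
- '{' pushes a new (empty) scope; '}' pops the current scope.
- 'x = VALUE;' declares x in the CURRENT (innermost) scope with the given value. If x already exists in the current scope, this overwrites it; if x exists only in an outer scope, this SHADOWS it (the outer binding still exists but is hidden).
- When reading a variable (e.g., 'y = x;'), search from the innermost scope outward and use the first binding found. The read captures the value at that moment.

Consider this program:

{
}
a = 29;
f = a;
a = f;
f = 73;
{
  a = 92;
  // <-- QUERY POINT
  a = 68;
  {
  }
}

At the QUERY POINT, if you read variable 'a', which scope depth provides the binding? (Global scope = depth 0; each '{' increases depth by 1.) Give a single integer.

Step 1: enter scope (depth=1)
Step 2: exit scope (depth=0)
Step 3: declare a=29 at depth 0
Step 4: declare f=(read a)=29 at depth 0
Step 5: declare a=(read f)=29 at depth 0
Step 6: declare f=73 at depth 0
Step 7: enter scope (depth=1)
Step 8: declare a=92 at depth 1
Visible at query point: a=92 f=73

Answer: 1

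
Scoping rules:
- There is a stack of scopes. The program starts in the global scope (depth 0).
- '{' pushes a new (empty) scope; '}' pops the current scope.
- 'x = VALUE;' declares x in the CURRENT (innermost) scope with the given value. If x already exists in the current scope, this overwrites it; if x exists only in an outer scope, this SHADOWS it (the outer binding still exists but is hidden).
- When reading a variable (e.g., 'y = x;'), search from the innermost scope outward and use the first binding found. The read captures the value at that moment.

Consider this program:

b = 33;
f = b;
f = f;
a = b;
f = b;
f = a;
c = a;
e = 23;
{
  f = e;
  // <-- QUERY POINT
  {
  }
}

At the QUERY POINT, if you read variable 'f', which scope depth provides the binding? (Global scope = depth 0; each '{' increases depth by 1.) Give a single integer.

Answer: 1

Derivation:
Step 1: declare b=33 at depth 0
Step 2: declare f=(read b)=33 at depth 0
Step 3: declare f=(read f)=33 at depth 0
Step 4: declare a=(read b)=33 at depth 0
Step 5: declare f=(read b)=33 at depth 0
Step 6: declare f=(read a)=33 at depth 0
Step 7: declare c=(read a)=33 at depth 0
Step 8: declare e=23 at depth 0
Step 9: enter scope (depth=1)
Step 10: declare f=(read e)=23 at depth 1
Visible at query point: a=33 b=33 c=33 e=23 f=23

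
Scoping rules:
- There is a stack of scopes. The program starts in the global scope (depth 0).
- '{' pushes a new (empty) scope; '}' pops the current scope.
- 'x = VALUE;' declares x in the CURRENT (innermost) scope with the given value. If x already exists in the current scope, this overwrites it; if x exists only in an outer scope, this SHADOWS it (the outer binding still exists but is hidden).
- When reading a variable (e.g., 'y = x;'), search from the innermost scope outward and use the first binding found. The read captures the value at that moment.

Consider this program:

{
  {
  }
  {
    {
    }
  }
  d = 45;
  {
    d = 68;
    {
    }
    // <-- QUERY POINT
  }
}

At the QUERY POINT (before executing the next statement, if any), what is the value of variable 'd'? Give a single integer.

Step 1: enter scope (depth=1)
Step 2: enter scope (depth=2)
Step 3: exit scope (depth=1)
Step 4: enter scope (depth=2)
Step 5: enter scope (depth=3)
Step 6: exit scope (depth=2)
Step 7: exit scope (depth=1)
Step 8: declare d=45 at depth 1
Step 9: enter scope (depth=2)
Step 10: declare d=68 at depth 2
Step 11: enter scope (depth=3)
Step 12: exit scope (depth=2)
Visible at query point: d=68

Answer: 68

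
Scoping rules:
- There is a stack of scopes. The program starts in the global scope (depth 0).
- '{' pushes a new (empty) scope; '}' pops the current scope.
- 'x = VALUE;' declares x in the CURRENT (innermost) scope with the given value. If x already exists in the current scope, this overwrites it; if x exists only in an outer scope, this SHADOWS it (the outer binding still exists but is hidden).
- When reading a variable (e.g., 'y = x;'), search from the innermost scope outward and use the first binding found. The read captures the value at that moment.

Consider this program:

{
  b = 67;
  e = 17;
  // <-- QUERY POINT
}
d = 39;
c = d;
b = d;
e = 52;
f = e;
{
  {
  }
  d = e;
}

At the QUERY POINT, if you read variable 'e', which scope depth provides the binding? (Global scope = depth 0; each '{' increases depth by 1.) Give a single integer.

Step 1: enter scope (depth=1)
Step 2: declare b=67 at depth 1
Step 3: declare e=17 at depth 1
Visible at query point: b=67 e=17

Answer: 1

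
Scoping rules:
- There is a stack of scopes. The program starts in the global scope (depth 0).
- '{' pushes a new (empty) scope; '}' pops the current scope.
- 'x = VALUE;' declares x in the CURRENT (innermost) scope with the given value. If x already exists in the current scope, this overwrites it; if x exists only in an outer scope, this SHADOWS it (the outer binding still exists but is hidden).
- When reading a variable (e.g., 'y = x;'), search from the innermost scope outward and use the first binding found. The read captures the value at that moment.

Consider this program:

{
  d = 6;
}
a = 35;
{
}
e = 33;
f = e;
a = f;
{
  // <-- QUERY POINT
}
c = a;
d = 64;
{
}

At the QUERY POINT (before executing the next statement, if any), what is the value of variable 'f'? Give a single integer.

Answer: 33

Derivation:
Step 1: enter scope (depth=1)
Step 2: declare d=6 at depth 1
Step 3: exit scope (depth=0)
Step 4: declare a=35 at depth 0
Step 5: enter scope (depth=1)
Step 6: exit scope (depth=0)
Step 7: declare e=33 at depth 0
Step 8: declare f=(read e)=33 at depth 0
Step 9: declare a=(read f)=33 at depth 0
Step 10: enter scope (depth=1)
Visible at query point: a=33 e=33 f=33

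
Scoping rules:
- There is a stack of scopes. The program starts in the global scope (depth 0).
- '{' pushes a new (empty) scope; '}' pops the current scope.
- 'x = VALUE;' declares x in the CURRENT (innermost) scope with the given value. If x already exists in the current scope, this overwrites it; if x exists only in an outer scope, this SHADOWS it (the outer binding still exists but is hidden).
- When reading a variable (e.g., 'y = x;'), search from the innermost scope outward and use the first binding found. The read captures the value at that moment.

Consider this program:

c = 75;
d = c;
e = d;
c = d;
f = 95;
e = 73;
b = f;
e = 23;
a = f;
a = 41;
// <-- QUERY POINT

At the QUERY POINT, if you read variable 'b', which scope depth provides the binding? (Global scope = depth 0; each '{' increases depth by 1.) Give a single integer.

Answer: 0

Derivation:
Step 1: declare c=75 at depth 0
Step 2: declare d=(read c)=75 at depth 0
Step 3: declare e=(read d)=75 at depth 0
Step 4: declare c=(read d)=75 at depth 0
Step 5: declare f=95 at depth 0
Step 6: declare e=73 at depth 0
Step 7: declare b=(read f)=95 at depth 0
Step 8: declare e=23 at depth 0
Step 9: declare a=(read f)=95 at depth 0
Step 10: declare a=41 at depth 0
Visible at query point: a=41 b=95 c=75 d=75 e=23 f=95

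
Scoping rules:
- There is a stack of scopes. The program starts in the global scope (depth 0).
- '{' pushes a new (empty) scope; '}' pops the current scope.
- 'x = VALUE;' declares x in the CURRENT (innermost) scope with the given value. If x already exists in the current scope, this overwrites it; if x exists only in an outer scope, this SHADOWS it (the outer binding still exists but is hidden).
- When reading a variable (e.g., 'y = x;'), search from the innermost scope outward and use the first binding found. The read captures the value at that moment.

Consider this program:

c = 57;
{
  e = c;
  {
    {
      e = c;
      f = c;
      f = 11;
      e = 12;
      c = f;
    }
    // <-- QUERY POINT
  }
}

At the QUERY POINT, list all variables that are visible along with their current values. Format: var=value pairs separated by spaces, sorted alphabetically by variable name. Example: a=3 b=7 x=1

Step 1: declare c=57 at depth 0
Step 2: enter scope (depth=1)
Step 3: declare e=(read c)=57 at depth 1
Step 4: enter scope (depth=2)
Step 5: enter scope (depth=3)
Step 6: declare e=(read c)=57 at depth 3
Step 7: declare f=(read c)=57 at depth 3
Step 8: declare f=11 at depth 3
Step 9: declare e=12 at depth 3
Step 10: declare c=(read f)=11 at depth 3
Step 11: exit scope (depth=2)
Visible at query point: c=57 e=57

Answer: c=57 e=57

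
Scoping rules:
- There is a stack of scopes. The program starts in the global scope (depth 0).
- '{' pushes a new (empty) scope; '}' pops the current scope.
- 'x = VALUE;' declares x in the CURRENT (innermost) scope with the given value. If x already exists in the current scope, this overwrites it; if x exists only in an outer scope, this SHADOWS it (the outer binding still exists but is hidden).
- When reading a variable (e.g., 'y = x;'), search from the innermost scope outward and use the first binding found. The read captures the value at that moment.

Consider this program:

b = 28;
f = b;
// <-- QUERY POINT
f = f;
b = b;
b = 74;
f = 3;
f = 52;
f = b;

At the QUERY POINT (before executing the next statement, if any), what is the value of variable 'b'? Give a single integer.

Step 1: declare b=28 at depth 0
Step 2: declare f=(read b)=28 at depth 0
Visible at query point: b=28 f=28

Answer: 28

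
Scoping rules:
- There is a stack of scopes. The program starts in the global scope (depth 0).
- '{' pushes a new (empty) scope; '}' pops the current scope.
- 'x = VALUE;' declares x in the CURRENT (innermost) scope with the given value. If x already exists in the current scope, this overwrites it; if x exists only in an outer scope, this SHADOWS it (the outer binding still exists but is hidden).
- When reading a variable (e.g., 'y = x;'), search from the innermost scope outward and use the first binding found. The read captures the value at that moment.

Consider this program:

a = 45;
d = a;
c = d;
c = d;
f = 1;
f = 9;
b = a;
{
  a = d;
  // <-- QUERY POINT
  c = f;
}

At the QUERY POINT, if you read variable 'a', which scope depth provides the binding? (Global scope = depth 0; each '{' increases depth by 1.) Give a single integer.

Answer: 1

Derivation:
Step 1: declare a=45 at depth 0
Step 2: declare d=(read a)=45 at depth 0
Step 3: declare c=(read d)=45 at depth 0
Step 4: declare c=(read d)=45 at depth 0
Step 5: declare f=1 at depth 0
Step 6: declare f=9 at depth 0
Step 7: declare b=(read a)=45 at depth 0
Step 8: enter scope (depth=1)
Step 9: declare a=(read d)=45 at depth 1
Visible at query point: a=45 b=45 c=45 d=45 f=9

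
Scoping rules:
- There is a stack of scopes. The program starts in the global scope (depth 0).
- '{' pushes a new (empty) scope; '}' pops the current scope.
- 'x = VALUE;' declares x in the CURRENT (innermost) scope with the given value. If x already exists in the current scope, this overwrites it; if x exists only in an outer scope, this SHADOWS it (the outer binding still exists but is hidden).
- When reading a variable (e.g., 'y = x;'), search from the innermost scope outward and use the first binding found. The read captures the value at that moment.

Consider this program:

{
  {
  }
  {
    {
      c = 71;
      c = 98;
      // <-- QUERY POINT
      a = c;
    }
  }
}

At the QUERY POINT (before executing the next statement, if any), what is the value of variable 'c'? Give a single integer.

Answer: 98

Derivation:
Step 1: enter scope (depth=1)
Step 2: enter scope (depth=2)
Step 3: exit scope (depth=1)
Step 4: enter scope (depth=2)
Step 5: enter scope (depth=3)
Step 6: declare c=71 at depth 3
Step 7: declare c=98 at depth 3
Visible at query point: c=98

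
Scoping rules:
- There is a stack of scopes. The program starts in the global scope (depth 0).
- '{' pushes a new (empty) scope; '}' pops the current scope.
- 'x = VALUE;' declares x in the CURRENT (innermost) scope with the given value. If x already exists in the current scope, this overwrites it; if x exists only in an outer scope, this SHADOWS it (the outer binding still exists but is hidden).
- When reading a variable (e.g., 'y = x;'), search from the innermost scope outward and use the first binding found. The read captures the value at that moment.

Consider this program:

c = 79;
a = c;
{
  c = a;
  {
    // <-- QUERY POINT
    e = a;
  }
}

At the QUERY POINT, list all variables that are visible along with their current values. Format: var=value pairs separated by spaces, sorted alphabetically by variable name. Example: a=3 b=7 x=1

Step 1: declare c=79 at depth 0
Step 2: declare a=(read c)=79 at depth 0
Step 3: enter scope (depth=1)
Step 4: declare c=(read a)=79 at depth 1
Step 5: enter scope (depth=2)
Visible at query point: a=79 c=79

Answer: a=79 c=79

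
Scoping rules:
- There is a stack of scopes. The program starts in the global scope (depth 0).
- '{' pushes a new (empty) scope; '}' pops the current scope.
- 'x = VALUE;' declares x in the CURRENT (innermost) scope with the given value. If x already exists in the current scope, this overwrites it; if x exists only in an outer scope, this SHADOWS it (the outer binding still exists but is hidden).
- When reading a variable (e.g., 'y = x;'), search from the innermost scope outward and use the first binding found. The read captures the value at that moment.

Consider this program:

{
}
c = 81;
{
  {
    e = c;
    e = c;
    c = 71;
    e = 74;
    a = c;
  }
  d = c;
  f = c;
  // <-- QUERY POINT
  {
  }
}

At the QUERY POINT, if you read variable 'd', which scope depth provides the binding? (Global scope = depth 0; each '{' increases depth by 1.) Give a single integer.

Step 1: enter scope (depth=1)
Step 2: exit scope (depth=0)
Step 3: declare c=81 at depth 0
Step 4: enter scope (depth=1)
Step 5: enter scope (depth=2)
Step 6: declare e=(read c)=81 at depth 2
Step 7: declare e=(read c)=81 at depth 2
Step 8: declare c=71 at depth 2
Step 9: declare e=74 at depth 2
Step 10: declare a=(read c)=71 at depth 2
Step 11: exit scope (depth=1)
Step 12: declare d=(read c)=81 at depth 1
Step 13: declare f=(read c)=81 at depth 1
Visible at query point: c=81 d=81 f=81

Answer: 1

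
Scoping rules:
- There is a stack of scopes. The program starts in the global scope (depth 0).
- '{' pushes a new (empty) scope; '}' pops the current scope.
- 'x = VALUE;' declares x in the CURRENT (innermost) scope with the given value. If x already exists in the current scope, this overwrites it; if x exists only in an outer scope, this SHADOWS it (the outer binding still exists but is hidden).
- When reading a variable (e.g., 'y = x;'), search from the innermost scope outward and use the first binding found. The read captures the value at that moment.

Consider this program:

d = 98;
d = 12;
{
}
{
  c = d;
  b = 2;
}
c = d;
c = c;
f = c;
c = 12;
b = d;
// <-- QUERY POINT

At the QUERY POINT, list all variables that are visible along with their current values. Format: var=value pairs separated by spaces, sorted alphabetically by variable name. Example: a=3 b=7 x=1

Answer: b=12 c=12 d=12 f=12

Derivation:
Step 1: declare d=98 at depth 0
Step 2: declare d=12 at depth 0
Step 3: enter scope (depth=1)
Step 4: exit scope (depth=0)
Step 5: enter scope (depth=1)
Step 6: declare c=(read d)=12 at depth 1
Step 7: declare b=2 at depth 1
Step 8: exit scope (depth=0)
Step 9: declare c=(read d)=12 at depth 0
Step 10: declare c=(read c)=12 at depth 0
Step 11: declare f=(read c)=12 at depth 0
Step 12: declare c=12 at depth 0
Step 13: declare b=(read d)=12 at depth 0
Visible at query point: b=12 c=12 d=12 f=12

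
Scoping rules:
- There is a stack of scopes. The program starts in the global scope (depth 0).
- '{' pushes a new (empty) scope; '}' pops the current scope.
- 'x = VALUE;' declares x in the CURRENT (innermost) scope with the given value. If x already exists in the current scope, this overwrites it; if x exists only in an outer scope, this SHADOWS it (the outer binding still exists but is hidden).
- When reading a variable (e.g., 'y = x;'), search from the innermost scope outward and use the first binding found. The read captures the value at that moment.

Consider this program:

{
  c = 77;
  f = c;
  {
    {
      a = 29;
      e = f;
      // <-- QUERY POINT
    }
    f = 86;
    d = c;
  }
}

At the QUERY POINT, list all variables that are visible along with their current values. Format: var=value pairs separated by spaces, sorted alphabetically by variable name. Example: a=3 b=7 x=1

Step 1: enter scope (depth=1)
Step 2: declare c=77 at depth 1
Step 3: declare f=(read c)=77 at depth 1
Step 4: enter scope (depth=2)
Step 5: enter scope (depth=3)
Step 6: declare a=29 at depth 3
Step 7: declare e=(read f)=77 at depth 3
Visible at query point: a=29 c=77 e=77 f=77

Answer: a=29 c=77 e=77 f=77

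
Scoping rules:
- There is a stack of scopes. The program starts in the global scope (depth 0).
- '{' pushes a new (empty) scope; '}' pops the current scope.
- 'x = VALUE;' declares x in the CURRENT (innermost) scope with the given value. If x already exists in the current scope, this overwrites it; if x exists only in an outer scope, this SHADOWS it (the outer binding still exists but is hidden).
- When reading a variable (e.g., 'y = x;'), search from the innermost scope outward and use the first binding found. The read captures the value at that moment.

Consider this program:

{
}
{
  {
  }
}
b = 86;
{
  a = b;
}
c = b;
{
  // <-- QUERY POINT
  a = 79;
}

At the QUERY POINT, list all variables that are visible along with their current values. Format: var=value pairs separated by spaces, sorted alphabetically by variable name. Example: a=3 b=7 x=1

Answer: b=86 c=86

Derivation:
Step 1: enter scope (depth=1)
Step 2: exit scope (depth=0)
Step 3: enter scope (depth=1)
Step 4: enter scope (depth=2)
Step 5: exit scope (depth=1)
Step 6: exit scope (depth=0)
Step 7: declare b=86 at depth 0
Step 8: enter scope (depth=1)
Step 9: declare a=(read b)=86 at depth 1
Step 10: exit scope (depth=0)
Step 11: declare c=(read b)=86 at depth 0
Step 12: enter scope (depth=1)
Visible at query point: b=86 c=86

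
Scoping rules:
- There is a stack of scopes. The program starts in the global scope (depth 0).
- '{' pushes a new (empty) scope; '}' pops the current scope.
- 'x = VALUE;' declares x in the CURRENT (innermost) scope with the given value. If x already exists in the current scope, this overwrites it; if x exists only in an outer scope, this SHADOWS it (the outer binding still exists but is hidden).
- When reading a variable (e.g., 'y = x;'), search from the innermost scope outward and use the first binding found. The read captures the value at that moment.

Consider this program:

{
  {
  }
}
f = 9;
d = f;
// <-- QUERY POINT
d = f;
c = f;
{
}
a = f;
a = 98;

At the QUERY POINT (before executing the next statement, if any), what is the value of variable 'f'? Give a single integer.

Step 1: enter scope (depth=1)
Step 2: enter scope (depth=2)
Step 3: exit scope (depth=1)
Step 4: exit scope (depth=0)
Step 5: declare f=9 at depth 0
Step 6: declare d=(read f)=9 at depth 0
Visible at query point: d=9 f=9

Answer: 9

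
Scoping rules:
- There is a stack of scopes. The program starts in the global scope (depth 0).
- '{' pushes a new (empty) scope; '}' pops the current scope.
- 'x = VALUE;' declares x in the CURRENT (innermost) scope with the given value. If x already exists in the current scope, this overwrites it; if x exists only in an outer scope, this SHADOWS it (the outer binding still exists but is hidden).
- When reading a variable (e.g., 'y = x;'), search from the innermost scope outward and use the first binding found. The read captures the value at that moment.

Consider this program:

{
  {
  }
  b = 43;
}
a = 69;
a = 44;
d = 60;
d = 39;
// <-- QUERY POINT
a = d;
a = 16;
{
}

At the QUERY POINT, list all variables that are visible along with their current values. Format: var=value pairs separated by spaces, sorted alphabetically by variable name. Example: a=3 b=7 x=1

Step 1: enter scope (depth=1)
Step 2: enter scope (depth=2)
Step 3: exit scope (depth=1)
Step 4: declare b=43 at depth 1
Step 5: exit scope (depth=0)
Step 6: declare a=69 at depth 0
Step 7: declare a=44 at depth 0
Step 8: declare d=60 at depth 0
Step 9: declare d=39 at depth 0
Visible at query point: a=44 d=39

Answer: a=44 d=39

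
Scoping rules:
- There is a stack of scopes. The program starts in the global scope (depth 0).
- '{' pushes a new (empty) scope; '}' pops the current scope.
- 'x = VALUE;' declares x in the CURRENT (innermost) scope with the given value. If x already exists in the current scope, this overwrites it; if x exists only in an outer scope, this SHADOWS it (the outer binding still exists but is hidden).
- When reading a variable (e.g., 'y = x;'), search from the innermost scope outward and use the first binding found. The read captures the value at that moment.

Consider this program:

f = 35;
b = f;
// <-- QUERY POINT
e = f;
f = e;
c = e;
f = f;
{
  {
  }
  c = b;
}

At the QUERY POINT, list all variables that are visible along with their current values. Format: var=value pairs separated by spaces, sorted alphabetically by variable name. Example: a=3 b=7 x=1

Step 1: declare f=35 at depth 0
Step 2: declare b=(read f)=35 at depth 0
Visible at query point: b=35 f=35

Answer: b=35 f=35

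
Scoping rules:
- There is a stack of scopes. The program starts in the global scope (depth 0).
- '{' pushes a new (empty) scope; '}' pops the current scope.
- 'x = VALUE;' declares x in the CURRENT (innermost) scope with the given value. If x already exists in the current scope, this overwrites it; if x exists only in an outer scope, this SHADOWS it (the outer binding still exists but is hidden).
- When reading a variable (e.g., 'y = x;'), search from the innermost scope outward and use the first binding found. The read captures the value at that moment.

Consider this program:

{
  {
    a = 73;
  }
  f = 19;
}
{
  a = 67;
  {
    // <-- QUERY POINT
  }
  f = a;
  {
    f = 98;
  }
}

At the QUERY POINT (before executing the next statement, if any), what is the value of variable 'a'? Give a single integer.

Answer: 67

Derivation:
Step 1: enter scope (depth=1)
Step 2: enter scope (depth=2)
Step 3: declare a=73 at depth 2
Step 4: exit scope (depth=1)
Step 5: declare f=19 at depth 1
Step 6: exit scope (depth=0)
Step 7: enter scope (depth=1)
Step 8: declare a=67 at depth 1
Step 9: enter scope (depth=2)
Visible at query point: a=67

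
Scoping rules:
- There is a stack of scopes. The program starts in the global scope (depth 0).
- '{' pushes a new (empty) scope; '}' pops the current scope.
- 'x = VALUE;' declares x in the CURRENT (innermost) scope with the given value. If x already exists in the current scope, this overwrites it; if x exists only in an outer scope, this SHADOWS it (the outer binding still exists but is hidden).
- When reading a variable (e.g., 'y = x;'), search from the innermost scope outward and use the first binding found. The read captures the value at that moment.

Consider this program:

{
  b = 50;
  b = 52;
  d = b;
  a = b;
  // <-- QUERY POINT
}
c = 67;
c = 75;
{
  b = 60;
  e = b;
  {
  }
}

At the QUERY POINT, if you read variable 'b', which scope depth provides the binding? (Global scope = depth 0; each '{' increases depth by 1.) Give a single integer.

Answer: 1

Derivation:
Step 1: enter scope (depth=1)
Step 2: declare b=50 at depth 1
Step 3: declare b=52 at depth 1
Step 4: declare d=(read b)=52 at depth 1
Step 5: declare a=(read b)=52 at depth 1
Visible at query point: a=52 b=52 d=52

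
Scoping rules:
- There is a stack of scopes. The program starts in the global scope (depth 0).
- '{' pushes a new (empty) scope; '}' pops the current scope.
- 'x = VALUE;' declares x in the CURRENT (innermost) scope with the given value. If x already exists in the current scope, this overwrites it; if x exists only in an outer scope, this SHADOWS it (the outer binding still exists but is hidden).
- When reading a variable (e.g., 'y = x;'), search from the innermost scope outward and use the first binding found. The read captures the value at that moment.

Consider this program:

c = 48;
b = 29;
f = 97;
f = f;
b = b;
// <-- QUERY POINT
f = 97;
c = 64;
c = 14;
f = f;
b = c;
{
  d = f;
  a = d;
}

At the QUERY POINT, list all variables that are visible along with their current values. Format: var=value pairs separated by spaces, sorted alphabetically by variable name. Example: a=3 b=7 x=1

Step 1: declare c=48 at depth 0
Step 2: declare b=29 at depth 0
Step 3: declare f=97 at depth 0
Step 4: declare f=(read f)=97 at depth 0
Step 5: declare b=(read b)=29 at depth 0
Visible at query point: b=29 c=48 f=97

Answer: b=29 c=48 f=97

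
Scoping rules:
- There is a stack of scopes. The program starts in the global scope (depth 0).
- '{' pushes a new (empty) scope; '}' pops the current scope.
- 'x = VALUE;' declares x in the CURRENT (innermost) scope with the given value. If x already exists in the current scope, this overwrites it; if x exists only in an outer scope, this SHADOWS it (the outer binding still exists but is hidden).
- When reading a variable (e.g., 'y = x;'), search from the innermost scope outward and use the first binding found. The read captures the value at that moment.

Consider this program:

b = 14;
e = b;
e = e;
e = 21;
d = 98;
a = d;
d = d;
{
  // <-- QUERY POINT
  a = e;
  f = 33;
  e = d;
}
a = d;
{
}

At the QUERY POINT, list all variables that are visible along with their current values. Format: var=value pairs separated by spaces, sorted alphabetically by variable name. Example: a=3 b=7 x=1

Answer: a=98 b=14 d=98 e=21

Derivation:
Step 1: declare b=14 at depth 0
Step 2: declare e=(read b)=14 at depth 0
Step 3: declare e=(read e)=14 at depth 0
Step 4: declare e=21 at depth 0
Step 5: declare d=98 at depth 0
Step 6: declare a=(read d)=98 at depth 0
Step 7: declare d=(read d)=98 at depth 0
Step 8: enter scope (depth=1)
Visible at query point: a=98 b=14 d=98 e=21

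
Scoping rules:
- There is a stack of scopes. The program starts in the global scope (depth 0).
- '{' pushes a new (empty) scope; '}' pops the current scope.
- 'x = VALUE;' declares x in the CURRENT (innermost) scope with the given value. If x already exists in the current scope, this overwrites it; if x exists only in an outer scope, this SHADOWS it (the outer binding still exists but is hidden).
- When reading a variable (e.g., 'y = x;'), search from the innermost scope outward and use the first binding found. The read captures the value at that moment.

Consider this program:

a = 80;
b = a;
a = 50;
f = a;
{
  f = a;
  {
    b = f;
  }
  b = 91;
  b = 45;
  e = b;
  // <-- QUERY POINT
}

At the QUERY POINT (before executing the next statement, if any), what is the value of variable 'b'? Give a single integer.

Step 1: declare a=80 at depth 0
Step 2: declare b=(read a)=80 at depth 0
Step 3: declare a=50 at depth 0
Step 4: declare f=(read a)=50 at depth 0
Step 5: enter scope (depth=1)
Step 6: declare f=(read a)=50 at depth 1
Step 7: enter scope (depth=2)
Step 8: declare b=(read f)=50 at depth 2
Step 9: exit scope (depth=1)
Step 10: declare b=91 at depth 1
Step 11: declare b=45 at depth 1
Step 12: declare e=(read b)=45 at depth 1
Visible at query point: a=50 b=45 e=45 f=50

Answer: 45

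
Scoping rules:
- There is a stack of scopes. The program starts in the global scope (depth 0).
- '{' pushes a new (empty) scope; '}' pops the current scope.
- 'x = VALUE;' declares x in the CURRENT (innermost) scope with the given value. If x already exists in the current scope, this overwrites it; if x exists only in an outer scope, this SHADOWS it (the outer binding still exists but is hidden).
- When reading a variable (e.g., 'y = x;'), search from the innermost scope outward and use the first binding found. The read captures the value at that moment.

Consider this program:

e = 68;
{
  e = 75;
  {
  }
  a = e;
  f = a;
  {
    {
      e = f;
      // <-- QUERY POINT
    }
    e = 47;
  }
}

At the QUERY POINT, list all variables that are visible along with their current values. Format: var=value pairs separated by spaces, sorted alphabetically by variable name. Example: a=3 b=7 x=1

Answer: a=75 e=75 f=75

Derivation:
Step 1: declare e=68 at depth 0
Step 2: enter scope (depth=1)
Step 3: declare e=75 at depth 1
Step 4: enter scope (depth=2)
Step 5: exit scope (depth=1)
Step 6: declare a=(read e)=75 at depth 1
Step 7: declare f=(read a)=75 at depth 1
Step 8: enter scope (depth=2)
Step 9: enter scope (depth=3)
Step 10: declare e=(read f)=75 at depth 3
Visible at query point: a=75 e=75 f=75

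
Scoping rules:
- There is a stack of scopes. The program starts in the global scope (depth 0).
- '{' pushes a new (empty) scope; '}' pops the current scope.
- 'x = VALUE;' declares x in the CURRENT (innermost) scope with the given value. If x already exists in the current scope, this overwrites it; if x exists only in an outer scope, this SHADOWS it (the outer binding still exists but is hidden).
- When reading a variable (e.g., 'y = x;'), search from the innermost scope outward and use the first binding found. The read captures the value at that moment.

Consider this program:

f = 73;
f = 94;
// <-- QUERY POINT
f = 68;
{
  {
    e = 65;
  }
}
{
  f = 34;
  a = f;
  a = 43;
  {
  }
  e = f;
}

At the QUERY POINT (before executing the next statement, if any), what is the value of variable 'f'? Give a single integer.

Answer: 94

Derivation:
Step 1: declare f=73 at depth 0
Step 2: declare f=94 at depth 0
Visible at query point: f=94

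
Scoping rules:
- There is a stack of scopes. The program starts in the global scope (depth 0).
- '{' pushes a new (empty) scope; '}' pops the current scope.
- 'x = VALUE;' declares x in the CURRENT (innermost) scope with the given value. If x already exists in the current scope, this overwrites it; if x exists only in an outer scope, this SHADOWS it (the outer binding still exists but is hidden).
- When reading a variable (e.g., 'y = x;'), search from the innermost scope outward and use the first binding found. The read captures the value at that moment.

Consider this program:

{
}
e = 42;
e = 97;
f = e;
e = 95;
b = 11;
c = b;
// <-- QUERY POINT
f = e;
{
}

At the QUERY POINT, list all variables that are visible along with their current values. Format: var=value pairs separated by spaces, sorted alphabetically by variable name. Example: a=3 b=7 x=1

Step 1: enter scope (depth=1)
Step 2: exit scope (depth=0)
Step 3: declare e=42 at depth 0
Step 4: declare e=97 at depth 0
Step 5: declare f=(read e)=97 at depth 0
Step 6: declare e=95 at depth 0
Step 7: declare b=11 at depth 0
Step 8: declare c=(read b)=11 at depth 0
Visible at query point: b=11 c=11 e=95 f=97

Answer: b=11 c=11 e=95 f=97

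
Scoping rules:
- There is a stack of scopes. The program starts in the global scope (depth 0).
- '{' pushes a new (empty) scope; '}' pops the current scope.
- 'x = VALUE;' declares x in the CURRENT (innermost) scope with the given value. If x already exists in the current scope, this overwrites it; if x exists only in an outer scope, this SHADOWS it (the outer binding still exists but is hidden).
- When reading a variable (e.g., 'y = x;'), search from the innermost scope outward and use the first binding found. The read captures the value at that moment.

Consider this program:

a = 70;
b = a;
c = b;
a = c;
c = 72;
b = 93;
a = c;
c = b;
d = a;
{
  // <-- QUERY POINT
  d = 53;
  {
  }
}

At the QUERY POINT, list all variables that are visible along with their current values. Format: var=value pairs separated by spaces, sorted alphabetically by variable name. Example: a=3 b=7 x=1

Step 1: declare a=70 at depth 0
Step 2: declare b=(read a)=70 at depth 0
Step 3: declare c=(read b)=70 at depth 0
Step 4: declare a=(read c)=70 at depth 0
Step 5: declare c=72 at depth 0
Step 6: declare b=93 at depth 0
Step 7: declare a=(read c)=72 at depth 0
Step 8: declare c=(read b)=93 at depth 0
Step 9: declare d=(read a)=72 at depth 0
Step 10: enter scope (depth=1)
Visible at query point: a=72 b=93 c=93 d=72

Answer: a=72 b=93 c=93 d=72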